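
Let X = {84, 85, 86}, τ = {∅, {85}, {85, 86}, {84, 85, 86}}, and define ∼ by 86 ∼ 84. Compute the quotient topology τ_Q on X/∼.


X/∼ = {[84=86], [85]}; |τ_Q| = 3.

Equivalence classes: [84=86], [85].
Quotient map π: X → X/∼ sends 84 ↦ [84=86], 85 ↦ [85], 86 ↦ [84=86].
For each subset V ⊆ X/∼, compute π^{-1}(V) ⊆ X and check whether π^{-1}(V) ∈ τ. V is open in τ_Q iff π^{-1}(V) ∈ τ.
  V = {}: π^{-1}(V) = ∅ ∈ τ ✓.
  V = {[84=86]}: π^{-1}(V) = {84, 86} ∉ τ ✗.
  V = {[85]}: π^{-1}(V) = {85} ∈ τ ✓.
  V = {[84=86], [85]}: π^{-1}(V) = {84, 85, 86} ∈ τ ✓.
Open sets in the quotient: τ_Q = {{}, {[85]}, {[84=86], [85]}} (3 elements).


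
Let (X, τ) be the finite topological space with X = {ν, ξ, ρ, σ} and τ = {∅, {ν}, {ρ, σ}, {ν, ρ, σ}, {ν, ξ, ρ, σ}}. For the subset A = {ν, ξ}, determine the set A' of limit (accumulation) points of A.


A' = {ξ}

For each x ∈ X, list the open sets U ∈ τ with x ∈ U, then check whether U ∩ (A ∖ {x}) ≠ ∅ for every such U.
  x = ν: open {ν} ∋ x has {ν} ∩ (A ∖ {ν}) = ∅, so x is NOT a limit point.
  x = ξ: opens ∋ x are {ν, ξ, ρ, σ}; each meets A ∖ {ξ}, so x IS a limit point.
  x = ρ: open {ρ, σ} ∋ x has {ρ, σ} ∩ (A ∖ {ρ}) = ∅, so x is NOT a limit point.
  x = σ: open {ρ, σ} ∋ x has {ρ, σ} ∩ (A ∖ {σ}) = ∅, so x is NOT a limit point.
Collecting: A' = {ξ}.


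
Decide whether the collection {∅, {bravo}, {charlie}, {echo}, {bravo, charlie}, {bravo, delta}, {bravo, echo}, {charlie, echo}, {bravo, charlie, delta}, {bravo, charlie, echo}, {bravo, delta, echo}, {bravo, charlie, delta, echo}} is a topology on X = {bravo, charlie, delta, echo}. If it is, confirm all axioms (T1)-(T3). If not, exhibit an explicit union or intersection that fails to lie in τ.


τ IS a topology on X.

Axiom (T1): ∅ ∈ τ? Yes; X ∈ τ? Yes.
Axiom (T2/T3): check pairwise unions and intersections of members of τ.
All pairwise intersections and unions checked — each lies in τ. Therefore τ satisfies (T1), (T2), (T3): it IS a topology on X.


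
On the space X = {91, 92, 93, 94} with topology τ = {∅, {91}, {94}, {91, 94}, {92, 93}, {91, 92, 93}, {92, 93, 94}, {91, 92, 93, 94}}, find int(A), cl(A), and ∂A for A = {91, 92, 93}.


int(A) = {91, 92, 93}, cl(A) = {91, 92, 93}, ∂A = ∅.

Closed sets in (X, τ) are complements of opens:
  closed(X, τ) = {∅, {91}, {94}, {91, 94}, {92, 93}, {91, 92, 93}, {92, 93, 94}, {91, 92, 93, 94}}.
int(A) = ⋃ {U ∈ τ : U ⊆ A}. Opens contained in A: ∅, {91}, {92, 93}, {91, 92, 93}.
Taking the union of these: int(A) = {91, 92, 93}.
cl(A) = ⋂ {C closed : A ⊆ C}. Closed sets containing A: {91, 92, 93}, {91, 92, 93, 94}.
Intersecting these: cl(A) = {91, 92, 93}.
∂A = cl(A) ∖ int(A) = {91, 92, 93} ∖ {91, 92, 93} = ∅.


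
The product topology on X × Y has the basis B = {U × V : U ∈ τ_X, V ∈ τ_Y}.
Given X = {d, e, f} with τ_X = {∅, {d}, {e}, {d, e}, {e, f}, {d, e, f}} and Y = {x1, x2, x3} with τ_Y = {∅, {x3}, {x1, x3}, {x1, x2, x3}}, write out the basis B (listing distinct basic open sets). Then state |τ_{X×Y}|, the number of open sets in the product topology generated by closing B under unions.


Basis B = {∅ × ∅, {d} × {x3}, {e} × {x3}, {d} × {x1, x3}, {d, e} × {x3}, {e} × {x1, x3}, {e, f} × {x3}, {d} × {x1, x2, x3}, {d, e, f} × {x3}, {e} × {x1, x2, x3}, {d, e} × {x1, x3}, {e, f} × {x1, x3}, {d, e} × {x1, x2, x3}, {d, e, f} × {x1, x3}, {e, f} × {x1, x2, x3}, {d, e, f} × {x1, x2, x3}}; |τ_{X×Y}| = 40.

Enumerate products U × V with U ∈ τ_X, V ∈ τ_Y (deduplicated):
  ∅ × ∅ = {} (∅)
  {d} × {x3} = {(d,x3)}
  {e} × {x3} = {(e,x3)}
  {d} × {x1, x3} = {(d,x1), (d,x3)}
  {d, e} × {x3} = {(d,x3), (e,x3)}
  {e} × {x1, x3} = {(e,x1), (e,x3)}
  {e, f} × {x3} = {(e,x3), (f,x3)}
  {d} × {x1, x2, x3} = {(d,x1), (d,x2), (d,x3)}
  {d, e, f} × {x3} = {(d,x3), (e,x3), (f,x3)}
  {e} × {x1, x2, x3} = {(e,x1), (e,x2), (e,x3)}
  {d, e} × {x1, x3} = {(d,x1), (d,x3), (e,x1), (e,x3)}
  {e, f} × {x1, x3} = {(e,x1), (e,x3), (f,x1), (f,x3)}
  {d, e} × {x1, x2, x3} = {(d,x1), (d,x2), (d,x3), (e,x1), (e,x2), (e,x3)}
  {d, e, f} × {x1, x3} = {(d,x1), (d,x3), (e,x1), (e,x3), (f,x1), (f,x3)}
  {e, f} × {x1, x2, x3} = {(e,x1), (e,x2), (e,x3), (f,x1), (f,x2), (f,x3)}
  {d, e, f} × {x1, x2, x3} = {(d,x1), (d,x2), (d,x3), (e,x1), (e,x2), (e,x3), (f,x1), (f,x2), (f,x3)}
These 16 distinct sets form the basis B.
Close under arbitrary unions to get τ_{X×Y}; counting gives |τ_{X×Y}| = 40.


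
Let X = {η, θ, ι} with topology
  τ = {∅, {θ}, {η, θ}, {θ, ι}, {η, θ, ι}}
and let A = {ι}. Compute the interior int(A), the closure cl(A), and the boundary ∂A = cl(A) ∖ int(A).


int(A) = ∅, cl(A) = {ι}, ∂A = {ι}.

Closed sets in (X, τ) are complements of opens:
  closed(X, τ) = {∅, {η}, {ι}, {η, ι}, {η, θ, ι}}.
int(A) = ⋃ {U ∈ τ : U ⊆ A}. Opens contained in A: ∅.
Taking the union of these: int(A) = ∅.
cl(A) = ⋂ {C closed : A ⊆ C}. Closed sets containing A: {ι}, {η, ι}, {η, θ, ι}.
Intersecting these: cl(A) = {ι}.
∂A = cl(A) ∖ int(A) = {ι} ∖ ∅ = {ι}.


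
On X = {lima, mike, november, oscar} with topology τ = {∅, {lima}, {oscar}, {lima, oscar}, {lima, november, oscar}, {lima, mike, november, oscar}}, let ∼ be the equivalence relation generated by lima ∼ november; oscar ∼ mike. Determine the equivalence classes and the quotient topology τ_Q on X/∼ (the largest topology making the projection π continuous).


X/∼ = {[lima=november], [mike=oscar]}; |τ_Q| = 2.

Equivalence classes: [lima=november], [mike=oscar].
Quotient map π: X → X/∼ sends lima ↦ [lima=november], mike ↦ [mike=oscar], november ↦ [lima=november], oscar ↦ [mike=oscar].
For each subset V ⊆ X/∼, compute π^{-1}(V) ⊆ X and check whether π^{-1}(V) ∈ τ. V is open in τ_Q iff π^{-1}(V) ∈ τ.
  V = {}: π^{-1}(V) = ∅ ∈ τ ✓.
  V = {[lima=november]}: π^{-1}(V) = {lima, november} ∉ τ ✗.
  V = {[mike=oscar]}: π^{-1}(V) = {mike, oscar} ∉ τ ✗.
  V = {[lima=november], [mike=oscar]}: π^{-1}(V) = {lima, mike, november, oscar} ∈ τ ✓.
Open sets in the quotient: τ_Q = {{}, {[lima=november], [mike=oscar]}} (2 elements).


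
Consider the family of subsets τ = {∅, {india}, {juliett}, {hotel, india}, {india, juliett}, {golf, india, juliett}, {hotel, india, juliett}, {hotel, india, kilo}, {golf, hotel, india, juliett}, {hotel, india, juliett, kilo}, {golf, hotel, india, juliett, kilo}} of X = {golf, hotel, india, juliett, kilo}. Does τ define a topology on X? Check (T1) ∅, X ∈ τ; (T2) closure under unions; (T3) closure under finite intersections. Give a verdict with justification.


τ IS a topology on X.

Axiom (T1): ∅ ∈ τ? Yes; X ∈ τ? Yes.
Axiom (T2/T3): check pairwise unions and intersections of members of τ.
All pairwise intersections and unions checked — each lies in τ. Therefore τ satisfies (T1), (T2), (T3): it IS a topology on X.


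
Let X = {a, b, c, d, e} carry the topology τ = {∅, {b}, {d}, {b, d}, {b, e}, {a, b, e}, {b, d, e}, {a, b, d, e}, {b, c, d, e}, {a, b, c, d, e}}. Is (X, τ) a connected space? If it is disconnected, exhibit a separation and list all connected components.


(X, τ) is connected.

Find clopen sets (U ∈ τ with X ∖ U ∈ τ):
  U = ∅, X ∖ U = {a, b, c, d, e} — both open, so U is clopen.
  U = {a, b, c, d, e}, X ∖ U = ∅ — both open, so U is clopen.
Only trivial clopens (∅ and X) exist, so (X, τ) is connected.
Compute connected components by grouping points that agree on all clopens:
  component: {a, b, c, d, e}


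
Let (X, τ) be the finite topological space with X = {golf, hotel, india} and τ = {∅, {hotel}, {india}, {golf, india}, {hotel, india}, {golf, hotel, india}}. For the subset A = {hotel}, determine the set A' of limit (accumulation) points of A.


A' = ∅

For each x ∈ X, list the open sets U ∈ τ with x ∈ U, then check whether U ∩ (A ∖ {x}) ≠ ∅ for every such U.
  x = golf: open {golf, india} ∋ x has {golf, india} ∩ (A ∖ {golf}) = ∅, so x is NOT a limit point.
  x = hotel: open {hotel} ∋ x has {hotel} ∩ (A ∖ {hotel}) = ∅, so x is NOT a limit point.
  x = india: open {india} ∋ x has {india} ∩ (A ∖ {india}) = ∅, so x is NOT a limit point.
Collecting: A' = ∅.


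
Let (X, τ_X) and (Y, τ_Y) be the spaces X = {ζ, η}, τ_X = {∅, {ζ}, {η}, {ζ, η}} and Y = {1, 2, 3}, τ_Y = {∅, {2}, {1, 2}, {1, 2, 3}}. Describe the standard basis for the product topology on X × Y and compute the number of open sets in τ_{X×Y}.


Basis B = {∅ × ∅, {ζ} × {2}, {η} × {2}, {ζ} × {1, 2}, {ζ, η} × {2}, {η} × {1, 2}, {ζ} × {1, 2, 3}, {η} × {1, 2, 3}, {ζ, η} × {1, 2}, {ζ, η} × {1, 2, 3}}; |τ_{X×Y}| = 16.

Enumerate products U × V with U ∈ τ_X, V ∈ τ_Y (deduplicated):
  ∅ × ∅ = {} (∅)
  {ζ} × {2} = {(ζ,2)}
  {η} × {2} = {(η,2)}
  {ζ} × {1, 2} = {(ζ,1), (ζ,2)}
  {ζ, η} × {2} = {(ζ,2), (η,2)}
  {η} × {1, 2} = {(η,1), (η,2)}
  {ζ} × {1, 2, 3} = {(ζ,1), (ζ,2), (ζ,3)}
  {η} × {1, 2, 3} = {(η,1), (η,2), (η,3)}
  {ζ, η} × {1, 2} = {(ζ,1), (ζ,2), (η,1), (η,2)}
  {ζ, η} × {1, 2, 3} = {(ζ,1), (ζ,2), (ζ,3), (η,1), (η,2), (η,3)}
These 10 distinct sets form the basis B.
Close under arbitrary unions to get τ_{X×Y}; counting gives |τ_{X×Y}| = 16.


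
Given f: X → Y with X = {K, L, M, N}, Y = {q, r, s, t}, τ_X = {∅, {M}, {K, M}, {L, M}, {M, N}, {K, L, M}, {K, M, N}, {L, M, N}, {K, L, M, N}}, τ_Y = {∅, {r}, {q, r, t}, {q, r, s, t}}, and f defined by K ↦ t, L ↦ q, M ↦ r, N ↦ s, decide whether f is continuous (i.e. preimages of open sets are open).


f IS continuous.

Compute f^{-1}(U) for each U ∈ τ_Y:
  U = ∅: f^{-1}(U) = ∅ ∈ τ_X ✓.
  U = {r}: f^{-1}(U) = {M} ∈ τ_X ✓.
  U = {q, r, t}: f^{-1}(U) = {K, L, M} ∈ τ_X ✓.
  U = {q, r, s, t}: f^{-1}(U) = {K, L, M, N} ∈ τ_X ✓.
Every preimage lies in τ_X, so f IS continuous.


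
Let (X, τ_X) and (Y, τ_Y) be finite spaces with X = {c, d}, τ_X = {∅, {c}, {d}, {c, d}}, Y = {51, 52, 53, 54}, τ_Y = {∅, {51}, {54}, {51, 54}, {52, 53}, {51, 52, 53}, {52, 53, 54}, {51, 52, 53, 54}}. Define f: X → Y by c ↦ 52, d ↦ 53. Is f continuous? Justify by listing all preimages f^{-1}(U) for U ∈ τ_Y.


f IS continuous.

Compute f^{-1}(U) for each U ∈ τ_Y:
  U = ∅: f^{-1}(U) = ∅ ∈ τ_X ✓.
  U = {51}: f^{-1}(U) = ∅ ∈ τ_X ✓.
  U = {54}: f^{-1}(U) = ∅ ∈ τ_X ✓.
  U = {51, 54}: f^{-1}(U) = ∅ ∈ τ_X ✓.
  U = {52, 53}: f^{-1}(U) = {c, d} ∈ τ_X ✓.
  U = {51, 52, 53}: f^{-1}(U) = {c, d} ∈ τ_X ✓.
  U = {52, 53, 54}: f^{-1}(U) = {c, d} ∈ τ_X ✓.
  U = {51, 52, 53, 54}: f^{-1}(U) = {c, d} ∈ τ_X ✓.
Every preimage lies in τ_X, so f IS continuous.


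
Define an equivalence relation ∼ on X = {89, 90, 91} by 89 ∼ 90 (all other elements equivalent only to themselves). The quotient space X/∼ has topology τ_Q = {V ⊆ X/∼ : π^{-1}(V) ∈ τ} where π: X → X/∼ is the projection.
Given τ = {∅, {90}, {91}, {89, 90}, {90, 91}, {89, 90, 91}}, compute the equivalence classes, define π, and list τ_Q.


X/∼ = {[89=90], [91]}; |τ_Q| = 4.

Equivalence classes: [89=90], [91].
Quotient map π: X → X/∼ sends 89 ↦ [89=90], 90 ↦ [89=90], 91 ↦ [91].
For each subset V ⊆ X/∼, compute π^{-1}(V) ⊆ X and check whether π^{-1}(V) ∈ τ. V is open in τ_Q iff π^{-1}(V) ∈ τ.
  V = {}: π^{-1}(V) = ∅ ∈ τ ✓.
  V = {[89=90]}: π^{-1}(V) = {89, 90} ∈ τ ✓.
  V = {[91]}: π^{-1}(V) = {91} ∈ τ ✓.
  V = {[89=90], [91]}: π^{-1}(V) = {89, 90, 91} ∈ τ ✓.
Open sets in the quotient: τ_Q = {{}, {[89=90]}, {[91]}, {[89=90], [91]}} (4 elements).


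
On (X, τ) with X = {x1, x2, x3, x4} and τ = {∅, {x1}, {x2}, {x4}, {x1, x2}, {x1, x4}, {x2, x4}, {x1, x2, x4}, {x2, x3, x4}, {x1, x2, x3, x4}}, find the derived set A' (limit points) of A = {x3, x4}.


A' = {x3}

For each x ∈ X, list the open sets U ∈ τ with x ∈ U, then check whether U ∩ (A ∖ {x}) ≠ ∅ for every such U.
  x = x1: open {x1} ∋ x has {x1} ∩ (A ∖ {x1}) = ∅, so x is NOT a limit point.
  x = x2: open {x2} ∋ x has {x2} ∩ (A ∖ {x2}) = ∅, so x is NOT a limit point.
  x = x3: opens ∋ x are {x2, x3, x4}, {x1, x2, x3, x4}; each meets A ∖ {x3}, so x IS a limit point.
  x = x4: open {x4} ∋ x has {x4} ∩ (A ∖ {x4}) = ∅, so x is NOT a limit point.
Collecting: A' = {x3}.


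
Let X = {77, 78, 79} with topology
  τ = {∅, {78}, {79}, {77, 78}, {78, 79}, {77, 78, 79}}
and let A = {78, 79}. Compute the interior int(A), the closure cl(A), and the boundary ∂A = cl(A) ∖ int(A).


int(A) = {78, 79}, cl(A) = {77, 78, 79}, ∂A = {77}.

Closed sets in (X, τ) are complements of opens:
  closed(X, τ) = {∅, {77}, {79}, {77, 78}, {77, 79}, {77, 78, 79}}.
int(A) = ⋃ {U ∈ τ : U ⊆ A}. Opens contained in A: ∅, {78}, {79}, {78, 79}.
Taking the union of these: int(A) = {78, 79}.
cl(A) = ⋂ {C closed : A ⊆ C}. Closed sets containing A: {77, 78, 79}.
Intersecting these: cl(A) = {77, 78, 79}.
∂A = cl(A) ∖ int(A) = {77, 78, 79} ∖ {78, 79} = {77}.


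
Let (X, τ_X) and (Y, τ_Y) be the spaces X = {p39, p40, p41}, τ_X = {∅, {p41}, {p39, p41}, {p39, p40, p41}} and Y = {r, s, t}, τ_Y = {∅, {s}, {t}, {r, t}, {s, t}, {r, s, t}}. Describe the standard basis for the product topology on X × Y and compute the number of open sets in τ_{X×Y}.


Basis B = {∅ × ∅, {p41} × {s}, {p41} × {t}, {p39, p41} × {s}, {p39, p41} × {t}, {p41} × {r, t}, {p41} × {s, t}, {p39, p40, p41} × {s}, {p39, p40, p41} × {t}, {p41} × {r, s, t}, {p39, p41} × {r, t}, {p39, p41} × {s, t}, {p39, p41} × {r, s, t}, {p39, p40, p41} × {r, t}, {p39, p40, p41} × {s, t}, {p39, p40, p41} × {r, s, t}}; |τ_{X×Y}| = 40.

Enumerate products U × V with U ∈ τ_X, V ∈ τ_Y (deduplicated):
  ∅ × ∅ = {} (∅)
  {p41} × {s} = {(p41,s)}
  {p41} × {t} = {(p41,t)}
  {p39, p41} × {s} = {(p39,s), (p41,s)}
  {p39, p41} × {t} = {(p39,t), (p41,t)}
  {p41} × {r, t} = {(p41,r), (p41,t)}
  {p41} × {s, t} = {(p41,s), (p41,t)}
  {p39, p40, p41} × {s} = {(p39,s), (p40,s), (p41,s)}
  {p39, p40, p41} × {t} = {(p39,t), (p40,t), (p41,t)}
  {p41} × {r, s, t} = {(p41,r), (p41,s), (p41,t)}
  {p39, p41} × {r, t} = {(p39,r), (p39,t), (p41,r), (p41,t)}
  {p39, p41} × {s, t} = {(p39,s), (p39,t), (p41,s), (p41,t)}
  {p39, p41} × {r, s, t} = {(p39,r), (p39,s), (p39,t), (p41,r), (p41,s), (p41,t)}
  {p39, p40, p41} × {r, t} = {(p39,r), (p39,t), (p40,r), (p40,t), (p41,r), (p41,t)}
  {p39, p40, p41} × {s, t} = {(p39,s), (p39,t), (p40,s), (p40,t), (p41,s), (p41,t)}
  {p39, p40, p41} × {r, s, t} = {(p39,r), (p39,s), (p39,t), (p40,r), (p40,s), (p40,t), (p41,r), (p41,s), (p41,t)}
These 16 distinct sets form the basis B.
Close under arbitrary unions to get τ_{X×Y}; counting gives |τ_{X×Y}| = 40.


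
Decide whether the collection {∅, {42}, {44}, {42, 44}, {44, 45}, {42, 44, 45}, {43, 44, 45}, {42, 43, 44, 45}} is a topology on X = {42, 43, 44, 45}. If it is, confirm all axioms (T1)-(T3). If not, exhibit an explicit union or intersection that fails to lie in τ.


τ IS a topology on X.

Axiom (T1): ∅ ∈ τ? Yes; X ∈ τ? Yes.
Axiom (T2/T3): check pairwise unions and intersections of members of τ.
All pairwise intersections and unions checked — each lies in τ. Therefore τ satisfies (T1), (T2), (T3): it IS a topology on X.


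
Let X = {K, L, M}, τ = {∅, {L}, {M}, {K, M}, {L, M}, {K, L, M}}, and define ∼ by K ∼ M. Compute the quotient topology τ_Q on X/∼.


X/∼ = {[K=M], [L]}; |τ_Q| = 4.

Equivalence classes: [K=M], [L].
Quotient map π: X → X/∼ sends K ↦ [K=M], L ↦ [L], M ↦ [K=M].
For each subset V ⊆ X/∼, compute π^{-1}(V) ⊆ X and check whether π^{-1}(V) ∈ τ. V is open in τ_Q iff π^{-1}(V) ∈ τ.
  V = {}: π^{-1}(V) = ∅ ∈ τ ✓.
  V = {[K=M]}: π^{-1}(V) = {K, M} ∈ τ ✓.
  V = {[L]}: π^{-1}(V) = {L} ∈ τ ✓.
  V = {[K=M], [L]}: π^{-1}(V) = {K, L, M} ∈ τ ✓.
Open sets in the quotient: τ_Q = {{}, {[K=M]}, {[L]}, {[K=M], [L]}} (4 elements).


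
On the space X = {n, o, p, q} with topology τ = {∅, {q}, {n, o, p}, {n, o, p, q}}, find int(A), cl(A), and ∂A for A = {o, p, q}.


int(A) = {q}, cl(A) = {n, o, p, q}, ∂A = {n, o, p}.

Closed sets in (X, τ) are complements of opens:
  closed(X, τ) = {∅, {q}, {n, o, p}, {n, o, p, q}}.
int(A) = ⋃ {U ∈ τ : U ⊆ A}. Opens contained in A: ∅, {q}.
Taking the union of these: int(A) = {q}.
cl(A) = ⋂ {C closed : A ⊆ C}. Closed sets containing A: {n, o, p, q}.
Intersecting these: cl(A) = {n, o, p, q}.
∂A = cl(A) ∖ int(A) = {n, o, p, q} ∖ {q} = {n, o, p}.


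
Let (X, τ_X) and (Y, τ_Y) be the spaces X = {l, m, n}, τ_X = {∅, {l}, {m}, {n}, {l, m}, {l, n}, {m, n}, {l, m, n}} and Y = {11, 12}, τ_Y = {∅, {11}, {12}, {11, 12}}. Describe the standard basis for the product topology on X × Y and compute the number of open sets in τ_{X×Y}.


Basis B = {∅ × ∅, {l} × {11}, {l} × {12}, {m} × {11}, {m} × {12}, {n} × {11}, {n} × {12}, {l} × {11, 12}, {l, m} × {11}, {l, n} × {11}, {l, m} × {12}, {l, n} × {12}, {m} × {11, 12}, {m, n} × {11}, {m, n} × {12}, {n} × {11, 12}, {l, m, n} × {11}, {l, m, n} × {12}, {l, m} × {11, 12}, {l, n} × {11, 12}, {m, n} × {11, 12}, {l, m, n} × {11, 12}}; |τ_{X×Y}| = 64.

Enumerate products U × V with U ∈ τ_X, V ∈ τ_Y (deduplicated):
  ∅ × ∅ = {} (∅)
  {l} × {11} = {(l,11)}
  {l} × {12} = {(l,12)}
  {m} × {11} = {(m,11)}
  {m} × {12} = {(m,12)}
  {n} × {11} = {(n,11)}
  {n} × {12} = {(n,12)}
  {l} × {11, 12} = {(l,11), (l,12)}
  {l, m} × {11} = {(l,11), (m,11)}
  {l, n} × {11} = {(l,11), (n,11)}
  {l, m} × {12} = {(l,12), (m,12)}
  {l, n} × {12} = {(l,12), (n,12)}
  {m} × {11, 12} = {(m,11), (m,12)}
  {m, n} × {11} = {(m,11), (n,11)}
  {m, n} × {12} = {(m,12), (n,12)}
  {n} × {11, 12} = {(n,11), (n,12)}
  {l, m, n} × {11} = {(l,11), (m,11), (n,11)}
  {l, m, n} × {12} = {(l,12), (m,12), (n,12)}
  {l, m} × {11, 12} = {(l,11), (l,12), (m,11), (m,12)}
  {l, n} × {11, 12} = {(l,11), (l,12), (n,11), (n,12)}
  {m, n} × {11, 12} = {(m,11), (m,12), (n,11), (n,12)}
  {l, m, n} × {11, 12} = {(l,11), (l,12), (m,11), (m,12), (n,11), (n,12)}
These 22 distinct sets form the basis B.
Close under arbitrary unions to get τ_{X×Y}; counting gives |τ_{X×Y}| = 64.


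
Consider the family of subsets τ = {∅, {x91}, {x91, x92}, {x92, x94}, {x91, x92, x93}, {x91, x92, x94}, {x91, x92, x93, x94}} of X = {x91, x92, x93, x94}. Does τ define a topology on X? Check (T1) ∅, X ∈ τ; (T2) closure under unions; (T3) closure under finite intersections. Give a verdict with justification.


τ is NOT a topology on X.

Axiom (T1): ∅ ∈ τ? Yes; X ∈ τ? Yes.
Axiom (T2/T3): check pairwise unions and intersections of members of τ.
Counterexample for (T3): {x91, x92} ∩ {x92, x94} = {x92} ∉ τ. Therefore τ is NOT a topology.


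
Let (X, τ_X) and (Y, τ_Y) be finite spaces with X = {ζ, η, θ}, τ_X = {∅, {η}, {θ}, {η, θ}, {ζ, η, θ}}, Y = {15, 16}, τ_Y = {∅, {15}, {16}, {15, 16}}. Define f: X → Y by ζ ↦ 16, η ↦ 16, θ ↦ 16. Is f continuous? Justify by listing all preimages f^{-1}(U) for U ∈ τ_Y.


f IS continuous.

Compute f^{-1}(U) for each U ∈ τ_Y:
  U = ∅: f^{-1}(U) = ∅ ∈ τ_X ✓.
  U = {15}: f^{-1}(U) = ∅ ∈ τ_X ✓.
  U = {16}: f^{-1}(U) = {ζ, η, θ} ∈ τ_X ✓.
  U = {15, 16}: f^{-1}(U) = {ζ, η, θ} ∈ τ_X ✓.
Every preimage lies in τ_X, so f IS continuous.


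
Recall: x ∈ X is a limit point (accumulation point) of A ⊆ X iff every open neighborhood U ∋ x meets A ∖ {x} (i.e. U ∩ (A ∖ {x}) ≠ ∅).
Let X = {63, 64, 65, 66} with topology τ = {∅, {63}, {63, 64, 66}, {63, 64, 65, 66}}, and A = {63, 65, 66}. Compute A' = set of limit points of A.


A' = {64, 65, 66}

For each x ∈ X, list the open sets U ∈ τ with x ∈ U, then check whether U ∩ (A ∖ {x}) ≠ ∅ for every such U.
  x = 63: open {63} ∋ x has {63} ∩ (A ∖ {63}) = ∅, so x is NOT a limit point.
  x = 64: opens ∋ x are {63, 64, 66}, {63, 64, 65, 66}; each meets A ∖ {64}, so x IS a limit point.
  x = 65: opens ∋ x are {63, 64, 65, 66}; each meets A ∖ {65}, so x IS a limit point.
  x = 66: opens ∋ x are {63, 64, 66}, {63, 64, 65, 66}; each meets A ∖ {66}, so x IS a limit point.
Collecting: A' = {64, 65, 66}.


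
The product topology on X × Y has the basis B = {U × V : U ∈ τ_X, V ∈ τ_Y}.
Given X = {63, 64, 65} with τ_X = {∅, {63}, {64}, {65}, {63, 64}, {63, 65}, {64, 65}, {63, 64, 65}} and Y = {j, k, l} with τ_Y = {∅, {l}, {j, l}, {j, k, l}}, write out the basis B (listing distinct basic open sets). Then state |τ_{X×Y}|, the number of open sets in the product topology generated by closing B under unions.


Basis B = {∅ × ∅, {63} × {l}, {64} × {l}, {65} × {l}, {63} × {j, l}, {63, 64} × {l}, {63, 65} × {l}, {64} × {j, l}, {64, 65} × {l}, {65} × {j, l}, {63} × {j, k, l}, {63, 64, 65} × {l}, {64} × {j, k, l}, {65} × {j, k, l}, {63, 64} × {j, l}, {63, 65} × {j, l}, {64, 65} × {j, l}, {63, 64} × {j, k, l}, {63, 65} × {j, k, l}, {63, 64, 65} × {j, l}, {64, 65} × {j, k, l}, {63, 64, 65} × {j, k, l}}; |τ_{X×Y}| = 64.

Enumerate products U × V with U ∈ τ_X, V ∈ τ_Y (deduplicated):
  ∅ × ∅ = {} (∅)
  {63} × {l} = {(63,l)}
  {64} × {l} = {(64,l)}
  {65} × {l} = {(65,l)}
  {63} × {j, l} = {(63,j), (63,l)}
  {63, 64} × {l} = {(63,l), (64,l)}
  {63, 65} × {l} = {(63,l), (65,l)}
  {64} × {j, l} = {(64,j), (64,l)}
  {64, 65} × {l} = {(64,l), (65,l)}
  {65} × {j, l} = {(65,j), (65,l)}
  {63} × {j, k, l} = {(63,j), (63,k), (63,l)}
  {63, 64, 65} × {l} = {(63,l), (64,l), (65,l)}
  {64} × {j, k, l} = {(64,j), (64,k), (64,l)}
  {65} × {j, k, l} = {(65,j), (65,k), (65,l)}
  {63, 64} × {j, l} = {(63,j), (63,l), (64,j), (64,l)}
  {63, 65} × {j, l} = {(63,j), (63,l), (65,j), (65,l)}
  {64, 65} × {j, l} = {(64,j), (64,l), (65,j), (65,l)}
  {63, 64} × {j, k, l} = {(63,j), (63,k), (63,l), (64,j), (64,k), (64,l)}
  {63, 65} × {j, k, l} = {(63,j), (63,k), (63,l), (65,j), (65,k), (65,l)}
  {63, 64, 65} × {j, l} = {(63,j), (63,l), (64,j), (64,l), (65,j), (65,l)}
  {64, 65} × {j, k, l} = {(64,j), (64,k), (64,l), (65,j), (65,k), (65,l)}
  {63, 64, 65} × {j, k, l} = {(63,j), (63,k), (63,l), (64,j), (64,k), (64,l), (65,j), (65,k), (65,l)}
These 22 distinct sets form the basis B.
Close under arbitrary unions to get τ_{X×Y}; counting gives |τ_{X×Y}| = 64.


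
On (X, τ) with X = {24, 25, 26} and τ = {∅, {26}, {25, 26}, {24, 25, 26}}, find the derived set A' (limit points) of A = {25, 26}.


A' = {24, 25}

For each x ∈ X, list the open sets U ∈ τ with x ∈ U, then check whether U ∩ (A ∖ {x}) ≠ ∅ for every such U.
  x = 24: opens ∋ x are {24, 25, 26}; each meets A ∖ {24}, so x IS a limit point.
  x = 25: opens ∋ x are {25, 26}, {24, 25, 26}; each meets A ∖ {25}, so x IS a limit point.
  x = 26: open {26} ∋ x has {26} ∩ (A ∖ {26}) = ∅, so x is NOT a limit point.
Collecting: A' = {24, 25}.


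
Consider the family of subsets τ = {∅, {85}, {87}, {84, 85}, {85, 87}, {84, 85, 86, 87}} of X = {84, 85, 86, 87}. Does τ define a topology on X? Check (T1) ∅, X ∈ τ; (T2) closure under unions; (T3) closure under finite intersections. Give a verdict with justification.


τ is NOT a topology on X.

Axiom (T1): ∅ ∈ τ? Yes; X ∈ τ? Yes.
Axiom (T2/T3): check pairwise unions and intersections of members of τ.
Counterexample for (T2): {87} ∪ {84, 85} = {84, 85, 87} ∉ τ. Therefore τ is NOT a topology.


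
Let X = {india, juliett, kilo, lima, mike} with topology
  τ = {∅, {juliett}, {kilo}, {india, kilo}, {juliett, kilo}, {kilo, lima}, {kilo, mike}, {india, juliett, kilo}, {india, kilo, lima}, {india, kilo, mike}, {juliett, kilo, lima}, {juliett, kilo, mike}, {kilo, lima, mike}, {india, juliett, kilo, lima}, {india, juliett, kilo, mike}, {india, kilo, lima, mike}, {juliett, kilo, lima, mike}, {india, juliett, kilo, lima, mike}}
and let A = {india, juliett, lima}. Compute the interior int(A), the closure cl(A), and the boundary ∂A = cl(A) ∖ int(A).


int(A) = {juliett}, cl(A) = {india, juliett, lima}, ∂A = {india, lima}.

Closed sets in (X, τ) are complements of opens:
  closed(X, τ) = {∅, {india}, {juliett}, {lima}, {mike}, {india, juliett}, {india, lima}, {india, mike}, {juliett, lima}, {juliett, mike}, {lima, mike}, {india, juliett, lima}, {india, juliett, mike}, {india, lima, mike}, {juliett, lima, mike}, {india, juliett, lima, mike}, {india, kilo, lima, mike}, {india, juliett, kilo, lima, mike}}.
int(A) = ⋃ {U ∈ τ : U ⊆ A}. Opens contained in A: ∅, {juliett}.
Taking the union of these: int(A) = {juliett}.
cl(A) = ⋂ {C closed : A ⊆ C}. Closed sets containing A: {india, juliett, lima}, {india, juliett, lima, mike}, {india, juliett, kilo, lima, mike}.
Intersecting these: cl(A) = {india, juliett, lima}.
∂A = cl(A) ∖ int(A) = {india, juliett, lima} ∖ {juliett} = {india, lima}.


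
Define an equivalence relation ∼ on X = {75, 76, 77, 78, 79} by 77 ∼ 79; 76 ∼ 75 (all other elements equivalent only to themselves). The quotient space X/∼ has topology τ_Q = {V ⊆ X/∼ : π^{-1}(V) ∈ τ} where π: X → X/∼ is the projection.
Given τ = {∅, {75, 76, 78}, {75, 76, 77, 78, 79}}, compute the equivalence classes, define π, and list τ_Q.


X/∼ = {[75=76], [77=79], [78]}; |τ_Q| = 3.

Equivalence classes: [75=76], [77=79], [78].
Quotient map π: X → X/∼ sends 75 ↦ [75=76], 76 ↦ [75=76], 77 ↦ [77=79], 78 ↦ [78], 79 ↦ [77=79].
For each subset V ⊆ X/∼, compute π^{-1}(V) ⊆ X and check whether π^{-1}(V) ∈ τ. V is open in τ_Q iff π^{-1}(V) ∈ τ.
  V = {}: π^{-1}(V) = ∅ ∈ τ ✓.
  V = {[75=76]}: π^{-1}(V) = {75, 76} ∉ τ ✗.
  V = {[77=79]}: π^{-1}(V) = {77, 79} ∉ τ ✗.
  V = {[75=76], [77=79]}: π^{-1}(V) = {75, 76, 77, 79} ∉ τ ✗.
  V = {[78]}: π^{-1}(V) = {78} ∉ τ ✗.
  V = {[75=76], [78]}: π^{-1}(V) = {75, 76, 78} ∈ τ ✓.
  V = {[77=79], [78]}: π^{-1}(V) = {77, 78, 79} ∉ τ ✗.
  V = {[75=76], [77=79], [78]}: π^{-1}(V) = {75, 76, 77, 78, 79} ∈ τ ✓.
Open sets in the quotient: τ_Q = {{}, {[75=76], [78]}, {[75=76], [77=79], [78]}} (3 elements).


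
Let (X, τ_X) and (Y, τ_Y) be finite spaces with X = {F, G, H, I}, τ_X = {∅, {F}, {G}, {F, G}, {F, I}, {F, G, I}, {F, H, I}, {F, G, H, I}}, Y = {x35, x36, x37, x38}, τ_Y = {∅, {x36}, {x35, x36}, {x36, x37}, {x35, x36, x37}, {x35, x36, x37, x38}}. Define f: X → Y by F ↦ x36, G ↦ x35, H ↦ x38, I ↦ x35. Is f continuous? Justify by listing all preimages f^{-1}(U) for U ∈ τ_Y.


f IS continuous.

Compute f^{-1}(U) for each U ∈ τ_Y:
  U = ∅: f^{-1}(U) = ∅ ∈ τ_X ✓.
  U = {x36}: f^{-1}(U) = {F} ∈ τ_X ✓.
  U = {x35, x36}: f^{-1}(U) = {F, G, I} ∈ τ_X ✓.
  U = {x36, x37}: f^{-1}(U) = {F} ∈ τ_X ✓.
  U = {x35, x36, x37}: f^{-1}(U) = {F, G, I} ∈ τ_X ✓.
  U = {x35, x36, x37, x38}: f^{-1}(U) = {F, G, H, I} ∈ τ_X ✓.
Every preimage lies in τ_X, so f IS continuous.


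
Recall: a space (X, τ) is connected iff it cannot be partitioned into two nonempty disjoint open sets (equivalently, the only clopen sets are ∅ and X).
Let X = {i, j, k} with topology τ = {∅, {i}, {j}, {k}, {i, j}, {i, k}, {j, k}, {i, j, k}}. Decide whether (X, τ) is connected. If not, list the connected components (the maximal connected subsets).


(X, τ) is disconnected; components = [{i}, {j}, {k}].

Find clopen sets (U ∈ τ with X ∖ U ∈ τ):
  U = ∅, X ∖ U = {i, j, k} — both open, so U is clopen.
  U = {i}, X ∖ U = {j, k} — both open, so U is clopen.
  U = {j}, X ∖ U = {i, k} — both open, so U is clopen.
  U = {k}, X ∖ U = {i, j} — both open, so U is clopen.
  U = {i, j}, X ∖ U = {k} — both open, so U is clopen.
  U = {i, k}, X ∖ U = {j} — both open, so U is clopen.
  U = {j, k}, X ∖ U = {i} — both open, so U is clopen.
  U = {i, j, k}, X ∖ U = ∅ — both open, so U is clopen.
Nontrivial clopen(s) exist: e.g. {i, j}. So (X, τ) is disconnected.
Compute connected components by grouping points that agree on all clopens:
  component: {i}
  component: {j}
  component: {k}


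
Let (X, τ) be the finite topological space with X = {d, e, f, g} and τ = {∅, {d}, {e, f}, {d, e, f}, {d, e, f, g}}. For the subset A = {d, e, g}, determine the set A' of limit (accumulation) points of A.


A' = {f, g}

For each x ∈ X, list the open sets U ∈ τ with x ∈ U, then check whether U ∩ (A ∖ {x}) ≠ ∅ for every such U.
  x = d: open {d} ∋ x has {d} ∩ (A ∖ {d}) = ∅, so x is NOT a limit point.
  x = e: open {e, f} ∋ x has {e, f} ∩ (A ∖ {e}) = ∅, so x is NOT a limit point.
  x = f: opens ∋ x are {e, f}, {d, e, f}, {d, e, f, g}; each meets A ∖ {f}, so x IS a limit point.
  x = g: opens ∋ x are {d, e, f, g}; each meets A ∖ {g}, so x IS a limit point.
Collecting: A' = {f, g}.


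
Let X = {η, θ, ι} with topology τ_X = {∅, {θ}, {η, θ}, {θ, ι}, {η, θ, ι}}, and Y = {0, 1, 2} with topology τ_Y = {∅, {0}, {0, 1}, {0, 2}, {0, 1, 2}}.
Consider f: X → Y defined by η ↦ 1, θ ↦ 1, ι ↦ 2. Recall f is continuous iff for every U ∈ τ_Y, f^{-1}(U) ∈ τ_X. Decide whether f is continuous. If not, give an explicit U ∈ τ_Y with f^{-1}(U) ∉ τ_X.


f is NOT continuous.

Compute f^{-1}(U) for each U ∈ τ_Y:
  U = ∅: f^{-1}(U) = ∅ ∈ τ_X ✓.
  U = {0}: f^{-1}(U) = ∅ ∈ τ_X ✓.
  U = {0, 1}: f^{-1}(U) = {η, θ} ∈ τ_X ✓.
  U = {0, 2}: f^{-1}(U) = {ι} ∉ τ_X ✗.
  U = {0, 1, 2}: f^{-1}(U) = {η, θ, ι} ∈ τ_X ✓.
Found U = {0, 2} with f^{-1}(U) = {ι} not in τ_X. Therefore f is NOT continuous.


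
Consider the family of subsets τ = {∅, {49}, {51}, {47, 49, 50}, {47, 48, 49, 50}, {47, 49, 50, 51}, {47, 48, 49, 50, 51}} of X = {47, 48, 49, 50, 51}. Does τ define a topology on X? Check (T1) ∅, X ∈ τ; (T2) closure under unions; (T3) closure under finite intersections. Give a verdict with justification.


τ is NOT a topology on X.

Axiom (T1): ∅ ∈ τ? Yes; X ∈ τ? Yes.
Axiom (T2/T3): check pairwise unions and intersections of members of τ.
Counterexample for (T2): {49} ∪ {51} = {49, 51} ∉ τ. Therefore τ is NOT a topology.


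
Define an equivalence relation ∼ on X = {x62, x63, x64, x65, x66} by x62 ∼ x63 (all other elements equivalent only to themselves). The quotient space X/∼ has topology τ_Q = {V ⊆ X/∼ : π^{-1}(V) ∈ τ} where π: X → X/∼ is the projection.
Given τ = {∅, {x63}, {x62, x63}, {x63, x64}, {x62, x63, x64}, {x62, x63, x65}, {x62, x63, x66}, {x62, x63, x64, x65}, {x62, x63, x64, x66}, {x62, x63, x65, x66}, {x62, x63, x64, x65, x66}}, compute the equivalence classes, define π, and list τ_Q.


X/∼ = {[x62=x63], [x64], [x65], [x66]}; |τ_Q| = 9.

Equivalence classes: [x62=x63], [x64], [x65], [x66].
Quotient map π: X → X/∼ sends x62 ↦ [x62=x63], x63 ↦ [x62=x63], x64 ↦ [x64], x65 ↦ [x65], x66 ↦ [x66].
For each subset V ⊆ X/∼, compute π^{-1}(V) ⊆ X and check whether π^{-1}(V) ∈ τ. V is open in τ_Q iff π^{-1}(V) ∈ τ.
  V = {}: π^{-1}(V) = ∅ ∈ τ ✓.
  V = {[x62=x63]}: π^{-1}(V) = {x62, x63} ∈ τ ✓.
  V = {[x64]}: π^{-1}(V) = {x64} ∉ τ ✗.
  V = {[x62=x63], [x64]}: π^{-1}(V) = {x62, x63, x64} ∈ τ ✓.
  V = {[x65]}: π^{-1}(V) = {x65} ∉ τ ✗.
  V = {[x62=x63], [x65]}: π^{-1}(V) = {x62, x63, x65} ∈ τ ✓.
  V = {[x64], [x65]}: π^{-1}(V) = {x64, x65} ∉ τ ✗.
  V = {[x62=x63], [x64], [x65]}: π^{-1}(V) = {x62, x63, x64, x65} ∈ τ ✓.
  V = {[x66]}: π^{-1}(V) = {x66} ∉ τ ✗.
  V = {[x62=x63], [x66]}: π^{-1}(V) = {x62, x63, x66} ∈ τ ✓.
  V = {[x64], [x66]}: π^{-1}(V) = {x64, x66} ∉ τ ✗.
  V = {[x62=x63], [x64], [x66]}: π^{-1}(V) = {x62, x63, x64, x66} ∈ τ ✓.
  V = {[x65], [x66]}: π^{-1}(V) = {x65, x66} ∉ τ ✗.
  V = {[x62=x63], [x65], [x66]}: π^{-1}(V) = {x62, x63, x65, x66} ∈ τ ✓.
  V = {[x64], [x65], [x66]}: π^{-1}(V) = {x64, x65, x66} ∉ τ ✗.
  V = {[x62=x63], [x64], [x65], [x66]}: π^{-1}(V) = {x62, x63, x64, x65, x66} ∈ τ ✓.
Open sets in the quotient: τ_Q = {{}, {[x62=x63]}, {[x62=x63], [x64]}, {[x62=x63], [x65]}, {[x62=x63], [x64], [x65]}, {[x62=x63], [x66]}, {[x62=x63], [x64], [x66]}, {[x62=x63], [x65], [x66]}, {[x62=x63], [x64], [x65], [x66]}} (9 elements).


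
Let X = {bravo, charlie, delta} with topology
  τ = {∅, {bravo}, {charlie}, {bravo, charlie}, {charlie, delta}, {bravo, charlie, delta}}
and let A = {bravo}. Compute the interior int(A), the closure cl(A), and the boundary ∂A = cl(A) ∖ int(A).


int(A) = {bravo}, cl(A) = {bravo}, ∂A = ∅.

Closed sets in (X, τ) are complements of opens:
  closed(X, τ) = {∅, {bravo}, {delta}, {bravo, delta}, {charlie, delta}, {bravo, charlie, delta}}.
int(A) = ⋃ {U ∈ τ : U ⊆ A}. Opens contained in A: ∅, {bravo}.
Taking the union of these: int(A) = {bravo}.
cl(A) = ⋂ {C closed : A ⊆ C}. Closed sets containing A: {bravo}, {bravo, delta}, {bravo, charlie, delta}.
Intersecting these: cl(A) = {bravo}.
∂A = cl(A) ∖ int(A) = {bravo} ∖ {bravo} = ∅.


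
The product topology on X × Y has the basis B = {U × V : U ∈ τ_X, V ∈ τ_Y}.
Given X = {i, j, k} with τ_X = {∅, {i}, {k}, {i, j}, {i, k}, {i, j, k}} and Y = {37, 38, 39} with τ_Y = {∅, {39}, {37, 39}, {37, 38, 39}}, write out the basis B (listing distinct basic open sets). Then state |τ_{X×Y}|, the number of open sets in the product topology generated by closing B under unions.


Basis B = {∅ × ∅, {i} × {39}, {k} × {39}, {i} × {37, 39}, {i, j} × {39}, {i, k} × {39}, {k} × {37, 39}, {i} × {37, 38, 39}, {i, j, k} × {39}, {k} × {37, 38, 39}, {i, j} × {37, 39}, {i, k} × {37, 39}, {i, j} × {37, 38, 39}, {i, k} × {37, 38, 39}, {i, j, k} × {37, 39}, {i, j, k} × {37, 38, 39}}; |τ_{X×Y}| = 40.

Enumerate products U × V with U ∈ τ_X, V ∈ τ_Y (deduplicated):
  ∅ × ∅ = {} (∅)
  {i} × {39} = {(i,39)}
  {k} × {39} = {(k,39)}
  {i} × {37, 39} = {(i,37), (i,39)}
  {i, j} × {39} = {(i,39), (j,39)}
  {i, k} × {39} = {(i,39), (k,39)}
  {k} × {37, 39} = {(k,37), (k,39)}
  {i} × {37, 38, 39} = {(i,37), (i,38), (i,39)}
  {i, j, k} × {39} = {(i,39), (j,39), (k,39)}
  {k} × {37, 38, 39} = {(k,37), (k,38), (k,39)}
  {i, j} × {37, 39} = {(i,37), (i,39), (j,37), (j,39)}
  {i, k} × {37, 39} = {(i,37), (i,39), (k,37), (k,39)}
  {i, j} × {37, 38, 39} = {(i,37), (i,38), (i,39), (j,37), (j,38), (j,39)}
  {i, k} × {37, 38, 39} = {(i,37), (i,38), (i,39), (k,37), (k,38), (k,39)}
  {i, j, k} × {37, 39} = {(i,37), (i,39), (j,37), (j,39), (k,37), (k,39)}
  {i, j, k} × {37, 38, 39} = {(i,37), (i,38), (i,39), (j,37), (j,38), (j,39), (k,37), (k,38), (k,39)}
These 16 distinct sets form the basis B.
Close under arbitrary unions to get τ_{X×Y}; counting gives |τ_{X×Y}| = 40.


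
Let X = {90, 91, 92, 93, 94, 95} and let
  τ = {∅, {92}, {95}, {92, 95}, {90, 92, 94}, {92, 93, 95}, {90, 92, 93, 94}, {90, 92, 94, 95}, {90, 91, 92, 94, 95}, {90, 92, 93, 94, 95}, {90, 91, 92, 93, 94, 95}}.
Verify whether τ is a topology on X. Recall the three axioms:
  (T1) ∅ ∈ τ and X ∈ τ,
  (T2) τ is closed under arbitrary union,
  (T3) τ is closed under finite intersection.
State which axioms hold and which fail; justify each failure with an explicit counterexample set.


τ is NOT a topology on X.

Axiom (T1): ∅ ∈ τ? Yes; X ∈ τ? Yes.
Axiom (T2/T3): check pairwise unions and intersections of members of τ.
Counterexample for (T3): {92, 93, 95} ∩ {90, 92, 93, 94} = {92, 93} ∉ τ. Therefore τ is NOT a topology.


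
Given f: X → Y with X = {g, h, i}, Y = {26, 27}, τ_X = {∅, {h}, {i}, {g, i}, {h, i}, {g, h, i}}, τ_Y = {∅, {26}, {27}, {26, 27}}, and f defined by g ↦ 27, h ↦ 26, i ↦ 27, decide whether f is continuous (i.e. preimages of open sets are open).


f IS continuous.

Compute f^{-1}(U) for each U ∈ τ_Y:
  U = ∅: f^{-1}(U) = ∅ ∈ τ_X ✓.
  U = {26}: f^{-1}(U) = {h} ∈ τ_X ✓.
  U = {27}: f^{-1}(U) = {g, i} ∈ τ_X ✓.
  U = {26, 27}: f^{-1}(U) = {g, h, i} ∈ τ_X ✓.
Every preimage lies in τ_X, so f IS continuous.


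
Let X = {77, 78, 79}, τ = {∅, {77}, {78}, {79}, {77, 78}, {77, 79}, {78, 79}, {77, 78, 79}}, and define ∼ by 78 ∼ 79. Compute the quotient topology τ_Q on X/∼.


X/∼ = {[77], [78=79]}; |τ_Q| = 4.

Equivalence classes: [77], [78=79].
Quotient map π: X → X/∼ sends 77 ↦ [77], 78 ↦ [78=79], 79 ↦ [78=79].
For each subset V ⊆ X/∼, compute π^{-1}(V) ⊆ X and check whether π^{-1}(V) ∈ τ. V is open in τ_Q iff π^{-1}(V) ∈ τ.
  V = {}: π^{-1}(V) = ∅ ∈ τ ✓.
  V = {[77]}: π^{-1}(V) = {77} ∈ τ ✓.
  V = {[78=79]}: π^{-1}(V) = {78, 79} ∈ τ ✓.
  V = {[77], [78=79]}: π^{-1}(V) = {77, 78, 79} ∈ τ ✓.
Open sets in the quotient: τ_Q = {{}, {[77]}, {[78=79]}, {[77], [78=79]}} (4 elements).


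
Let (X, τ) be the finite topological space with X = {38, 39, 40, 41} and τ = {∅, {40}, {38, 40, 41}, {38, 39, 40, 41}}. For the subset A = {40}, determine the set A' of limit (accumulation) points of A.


A' = {38, 39, 41}

For each x ∈ X, list the open sets U ∈ τ with x ∈ U, then check whether U ∩ (A ∖ {x}) ≠ ∅ for every such U.
  x = 38: opens ∋ x are {38, 40, 41}, {38, 39, 40, 41}; each meets A ∖ {38}, so x IS a limit point.
  x = 39: opens ∋ x are {38, 39, 40, 41}; each meets A ∖ {39}, so x IS a limit point.
  x = 40: open {40} ∋ x has {40} ∩ (A ∖ {40}) = ∅, so x is NOT a limit point.
  x = 41: opens ∋ x are {38, 40, 41}, {38, 39, 40, 41}; each meets A ∖ {41}, so x IS a limit point.
Collecting: A' = {38, 39, 41}.


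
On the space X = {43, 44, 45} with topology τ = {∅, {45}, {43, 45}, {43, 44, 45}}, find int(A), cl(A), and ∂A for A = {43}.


int(A) = ∅, cl(A) = {43, 44}, ∂A = {43, 44}.

Closed sets in (X, τ) are complements of opens:
  closed(X, τ) = {∅, {44}, {43, 44}, {43, 44, 45}}.
int(A) = ⋃ {U ∈ τ : U ⊆ A}. Opens contained in A: ∅.
Taking the union of these: int(A) = ∅.
cl(A) = ⋂ {C closed : A ⊆ C}. Closed sets containing A: {43, 44}, {43, 44, 45}.
Intersecting these: cl(A) = {43, 44}.
∂A = cl(A) ∖ int(A) = {43, 44} ∖ ∅ = {43, 44}.


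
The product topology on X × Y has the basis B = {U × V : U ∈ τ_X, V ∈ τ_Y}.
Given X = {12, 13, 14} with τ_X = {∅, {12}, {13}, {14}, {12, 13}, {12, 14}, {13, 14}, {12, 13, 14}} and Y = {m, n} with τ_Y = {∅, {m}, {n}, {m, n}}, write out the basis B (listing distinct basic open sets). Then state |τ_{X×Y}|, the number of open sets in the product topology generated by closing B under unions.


Basis B = {∅ × ∅, {12} × {m}, {12} × {n}, {13} × {m}, {13} × {n}, {14} × {m}, {14} × {n}, {12} × {m, n}, {12, 13} × {m}, {12, 14} × {m}, {12, 13} × {n}, {12, 14} × {n}, {13} × {m, n}, {13, 14} × {m}, {13, 14} × {n}, {14} × {m, n}, {12, 13, 14} × {m}, {12, 13, 14} × {n}, {12, 13} × {m, n}, {12, 14} × {m, n}, {13, 14} × {m, n}, {12, 13, 14} × {m, n}}; |τ_{X×Y}| = 64.

Enumerate products U × V with U ∈ τ_X, V ∈ τ_Y (deduplicated):
  ∅ × ∅ = {} (∅)
  {12} × {m} = {(12,m)}
  {12} × {n} = {(12,n)}
  {13} × {m} = {(13,m)}
  {13} × {n} = {(13,n)}
  {14} × {m} = {(14,m)}
  {14} × {n} = {(14,n)}
  {12} × {m, n} = {(12,m), (12,n)}
  {12, 13} × {m} = {(12,m), (13,m)}
  {12, 14} × {m} = {(12,m), (14,m)}
  {12, 13} × {n} = {(12,n), (13,n)}
  {12, 14} × {n} = {(12,n), (14,n)}
  {13} × {m, n} = {(13,m), (13,n)}
  {13, 14} × {m} = {(13,m), (14,m)}
  {13, 14} × {n} = {(13,n), (14,n)}
  {14} × {m, n} = {(14,m), (14,n)}
  {12, 13, 14} × {m} = {(12,m), (13,m), (14,m)}
  {12, 13, 14} × {n} = {(12,n), (13,n), (14,n)}
  {12, 13} × {m, n} = {(12,m), (12,n), (13,m), (13,n)}
  {12, 14} × {m, n} = {(12,m), (12,n), (14,m), (14,n)}
  {13, 14} × {m, n} = {(13,m), (13,n), (14,m), (14,n)}
  {12, 13, 14} × {m, n} = {(12,m), (12,n), (13,m), (13,n), (14,m), (14,n)}
These 22 distinct sets form the basis B.
Close under arbitrary unions to get τ_{X×Y}; counting gives |τ_{X×Y}| = 64.
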